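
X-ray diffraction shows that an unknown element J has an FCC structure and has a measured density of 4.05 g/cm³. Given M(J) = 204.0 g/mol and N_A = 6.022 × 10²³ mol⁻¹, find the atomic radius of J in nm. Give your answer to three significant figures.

0.245 nm

For an FCC cell (Z = 4), a³ = Z·M/(N_A·ρ) = 4 × 204.0 / (6.022 × 10²³ × 4.050) = 3.346 × 10^-22 cm³, so a = 6.942 × 10^-8 cm = 0.6942 nm.
Atoms touch along the face diagonal, so √2·a = 4r, so r = 0.3536 × a = 0.245 nm.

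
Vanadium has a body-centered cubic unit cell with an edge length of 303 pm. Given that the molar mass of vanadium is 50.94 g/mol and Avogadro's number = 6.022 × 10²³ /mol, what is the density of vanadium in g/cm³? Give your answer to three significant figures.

A BCC unit cell contains Z = 2 atoms.
Cell volume: a³ = (303 pm)³ = (3.030 × 10^-8 cm)³ = 2.782 × 10^-23 cm³.
ρ = Z·M/(N_A·a³) = 2 × 50.94 / (6.022 × 10²³ × 2.782 × 10^-23) = 6.082 g/cm³.

6.08 g/cm³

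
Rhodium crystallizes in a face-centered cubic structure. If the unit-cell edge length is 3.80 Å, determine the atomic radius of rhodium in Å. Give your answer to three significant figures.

In an FCC lattice, atoms touch along the face diagonal, so √2·a = 4r.
r = √2·a/4 = 1.4142 × 3.80 / 4 = 1.34 Å.

1.34 Å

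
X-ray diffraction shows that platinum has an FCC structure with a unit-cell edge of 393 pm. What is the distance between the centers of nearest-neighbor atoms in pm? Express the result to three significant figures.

In an FCC structure, atoms touch along the face diagonal, so √2·a = 4r; the nearest-neighbor distance equals 2r = 0.7071·a.
d = 0.7071 × 393 = 278 pm.

278 pm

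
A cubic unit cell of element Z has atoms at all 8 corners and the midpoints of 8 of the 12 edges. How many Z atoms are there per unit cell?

Corner atoms are shared by 8 cells (1/8 each), edge atoms by 4 (1/4 each).
Net atoms = 8 × 1/8 + 8 × 1/4 = 1 + 2 = 3.

3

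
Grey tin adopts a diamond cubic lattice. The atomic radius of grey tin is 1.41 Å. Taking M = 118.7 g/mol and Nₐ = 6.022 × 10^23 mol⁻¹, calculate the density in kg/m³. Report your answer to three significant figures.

5710 kg/m³

In a diamond cubic lattice, nearest neighbors lie along the body diagonal with √3·a = 8r, giving a = 6.513 Å = 6.513 × 10^-8 cm.
With Z = 8, ρ = Z·M/(N_A·a³) = 8 × 118.7 / (6.022 × 10²³ × 2.762 × 10^-22) = 5.709 g/cm³ = 5710 kg/m³.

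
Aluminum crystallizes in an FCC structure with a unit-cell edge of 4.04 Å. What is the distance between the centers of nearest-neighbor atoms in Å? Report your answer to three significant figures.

2.86 Å

In an FCC structure, atoms touch along the face diagonal, so √2·a = 4r; the nearest-neighbor distance equals 2r = 0.7071·a.
d = 0.7071 × 4.04 = 2.86 Å.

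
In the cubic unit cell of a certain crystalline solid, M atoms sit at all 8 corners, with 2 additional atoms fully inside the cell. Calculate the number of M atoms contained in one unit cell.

Corner atoms are shared by 8 cells (1/8 each), interior atoms are unshared.
Net atoms = 8 × 1/8 + 2 = 1 + 2 = 3.

3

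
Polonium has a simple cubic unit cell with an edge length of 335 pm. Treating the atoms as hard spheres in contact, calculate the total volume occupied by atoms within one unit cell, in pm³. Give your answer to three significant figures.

In a simple cubic lattice atoms touch along the cell edge, so a = 2r, so r = 0.5000a = 167.5 pm.
V_atoms = Z × (4/3)πr³ = 1 × (4/3)π × (167.5)³ = 1.97 × 10^7 pm³.

1.97 × 10^7 pm³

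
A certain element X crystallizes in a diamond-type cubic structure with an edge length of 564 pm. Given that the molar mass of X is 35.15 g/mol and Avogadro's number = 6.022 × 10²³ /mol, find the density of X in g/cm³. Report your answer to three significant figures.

2.60 g/cm³

A diamond cubic unit cell contains Z = 8 atoms.
Cell volume: a³ = (564 pm)³ = (5.640 × 10^-8 cm)³ = 1.794 × 10^-22 cm³.
ρ = Z·M/(N_A·a³) = 8 × 35.15 / (6.022 × 10²³ × 1.794 × 10^-22) = 2.603 g/cm³.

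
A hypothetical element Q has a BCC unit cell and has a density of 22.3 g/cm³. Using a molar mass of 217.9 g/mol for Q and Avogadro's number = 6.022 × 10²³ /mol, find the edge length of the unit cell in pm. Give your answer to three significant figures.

319 pm

With Z = 2 atoms per BCC cell, a³ = Z·M/(N_A·ρ) = 2 × 217.9 / (6.022 × 10²³ × 22.30 g/cm³) = 3.245 × 10^-23 cm³.
a = (3.245 × 10^-23)^(1/3) = 3.190 × 10^-8 cm = 319 pm.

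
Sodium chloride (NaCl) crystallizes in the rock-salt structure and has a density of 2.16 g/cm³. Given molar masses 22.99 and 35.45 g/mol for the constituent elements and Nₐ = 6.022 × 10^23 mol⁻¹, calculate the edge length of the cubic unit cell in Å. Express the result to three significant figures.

M(NaCl) = 58.44 g/mol; Z = 4 formula units per cell.
a³ = Z·M/(N_A·ρ) = 4 × 58.44 / (6.022 × 10²³ × 2.16) = 1.797 × 10^-22 cm³, so a = 5.643 × 10^-8 cm = 5.64 Å.

5.64 Å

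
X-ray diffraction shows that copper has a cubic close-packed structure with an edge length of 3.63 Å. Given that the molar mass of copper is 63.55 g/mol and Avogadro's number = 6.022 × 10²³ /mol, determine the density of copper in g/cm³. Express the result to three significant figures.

An FCC unit cell contains Z = 4 atoms.
Cell volume: a³ = (3.63 Å)³ = (3.630 × 10^-8 cm)³ = 4.783 × 10^-23 cm³.
ρ = Z·M/(N_A·a³) = 4 × 63.55 / (6.022 × 10²³ × 4.783 × 10^-23) = 8.825 g/cm³.

8.83 g/cm³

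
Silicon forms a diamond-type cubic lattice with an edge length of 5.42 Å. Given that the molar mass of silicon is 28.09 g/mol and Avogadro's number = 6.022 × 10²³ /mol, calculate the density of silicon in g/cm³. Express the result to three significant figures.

A diamond cubic unit cell contains Z = 8 atoms.
Cell volume: a³ = (5.42 Å)³ = (5.420 × 10^-8 cm)³ = 1.592 × 10^-22 cm³.
ρ = Z·M/(N_A·a³) = 8 × 28.09 / (6.022 × 10²³ × 1.592 × 10^-22) = 2.344 g/cm³.

2.34 g/cm³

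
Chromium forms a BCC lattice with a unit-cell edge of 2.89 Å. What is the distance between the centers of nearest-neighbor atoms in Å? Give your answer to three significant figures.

In a BCC structure, atoms touch along the body diagonal, so √3·a = 4r; the nearest-neighbor distance equals 2r = 0.8660·a.
d = 0.8660 × 2.89 = 2.50 Å.

2.50 Å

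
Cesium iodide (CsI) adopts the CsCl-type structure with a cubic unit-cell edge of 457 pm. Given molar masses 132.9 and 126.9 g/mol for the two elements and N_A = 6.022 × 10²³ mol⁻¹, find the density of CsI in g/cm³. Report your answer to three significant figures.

4.52 g/cm³

The CsCl-type structure contains Z = 1 formula unit per cell; M(CsI) = 132.9 + 126.9 = 259.8 g/mol.
a³ = (4.570 × 10^-8 cm)³ = 9.544 × 10^-23 cm³.
ρ = 1 × 259.8 / (6.022 × 10²³ × 9.544 × 10^-23) = 4.520 g/cm³.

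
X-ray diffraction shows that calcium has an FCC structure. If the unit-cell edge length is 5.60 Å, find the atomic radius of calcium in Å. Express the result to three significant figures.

1.98 Å

In an FCC lattice, atoms touch along the face diagonal, so √2·a = 4r.
r = √2·a/4 = 1.4142 × 5.60 / 4 = 1.98 Å.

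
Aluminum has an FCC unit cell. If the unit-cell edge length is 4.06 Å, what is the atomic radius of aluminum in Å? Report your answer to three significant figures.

In an FCC lattice, atoms touch along the face diagonal, so √2·a = 4r.
r = √2·a/4 = 1.4142 × 4.06 / 4 = 1.44 Å.

1.44 Å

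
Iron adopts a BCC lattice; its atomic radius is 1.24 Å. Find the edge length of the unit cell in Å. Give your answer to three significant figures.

In a BCC lattice, atoms touch along the body diagonal, so √3·a = 4r.
a = 4r/√3 = 4 × 1.24 / 1.7321 = 2.86 Å.

2.86 Å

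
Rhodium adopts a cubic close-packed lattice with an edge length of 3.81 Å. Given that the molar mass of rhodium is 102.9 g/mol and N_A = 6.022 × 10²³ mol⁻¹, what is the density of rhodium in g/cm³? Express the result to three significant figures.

An FCC unit cell contains Z = 4 atoms.
Cell volume: a³ = (3.81 Å)³ = (3.810 × 10^-8 cm)³ = 5.531 × 10^-23 cm³.
ρ = Z·M/(N_A·a³) = 4 × 102.9 / (6.022 × 10²³ × 5.531 × 10^-23) = 12.36 g/cm³.

12.4 g/cm³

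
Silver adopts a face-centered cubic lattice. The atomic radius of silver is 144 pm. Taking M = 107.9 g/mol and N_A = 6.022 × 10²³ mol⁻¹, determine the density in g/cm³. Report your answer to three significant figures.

In an FCC lattice, atoms touch along the face diagonal, so √2·a = 4r, giving a = 407.3 pm = 4.073 × 10^-8 cm.
With Z = 4, ρ = Z·M/(N_A·a³) = 4 × 107.9 / (6.022 × 10²³ × 6.757 × 10^-23) = 10.61 g/cm³.

10.6 g/cm³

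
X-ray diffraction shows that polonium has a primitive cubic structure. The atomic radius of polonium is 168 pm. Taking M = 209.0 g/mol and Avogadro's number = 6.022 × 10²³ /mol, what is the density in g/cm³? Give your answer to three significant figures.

9.15 g/cm³

In a simple cubic lattice, atoms touch along the cell edge, so a = 2r, giving a = 336.0 pm = 3.360 × 10^-8 cm.
With Z = 1, ρ = Z·M/(N_A·a³) = 1 × 209.0 / (6.022 × 10²³ × 3.793 × 10^-23) = 9.149 g/cm³.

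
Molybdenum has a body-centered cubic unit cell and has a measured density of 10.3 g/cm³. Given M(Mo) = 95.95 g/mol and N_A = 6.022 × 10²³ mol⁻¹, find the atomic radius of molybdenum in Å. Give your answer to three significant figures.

1.36 Å

For a BCC cell (Z = 2), a³ = Z·M/(N_A·ρ) = 2 × 95.95 / (6.022 × 10²³ × 10.30) = 3.094 × 10^-23 cm³, so a = 3.139 × 10^-8 cm = 3.139 Å.
Atoms touch along the body diagonal, so √3·a = 4r, so r = 0.4330 × a = 1.36 Å.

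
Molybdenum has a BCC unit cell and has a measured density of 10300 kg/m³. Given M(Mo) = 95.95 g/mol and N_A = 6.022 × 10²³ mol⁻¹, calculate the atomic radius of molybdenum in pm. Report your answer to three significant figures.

136 pm

For a BCC cell (Z = 2), a³ = Z·M/(N_A·ρ) = 2 × 95.95 / (6.022 × 10²³ × 10.30) = 3.094 × 10^-23 cm³, so a = 3.139 × 10^-8 cm = 313.9 pm.
Atoms touch along the body diagonal, so √3·a = 4r, so r = 0.4330 × a = 136 pm.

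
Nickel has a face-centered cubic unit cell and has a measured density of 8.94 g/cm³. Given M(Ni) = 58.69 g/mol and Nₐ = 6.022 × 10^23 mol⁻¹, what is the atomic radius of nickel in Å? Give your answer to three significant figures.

1.24 Å

For an FCC cell (Z = 4), a³ = Z·M/(N_A·ρ) = 4 × 58.69 / (6.022 × 10²³ × 8.940) = 4.361 × 10^-23 cm³, so a = 3.520 × 10^-8 cm = 3.520 Å.
Atoms touch along the face diagonal, so √2·a = 4r, so r = 0.3536 × a = 1.24 Å.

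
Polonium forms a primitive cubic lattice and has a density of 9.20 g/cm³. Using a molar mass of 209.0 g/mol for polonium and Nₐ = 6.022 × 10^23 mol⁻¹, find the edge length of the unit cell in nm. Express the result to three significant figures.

0.335 nm

With Z = 1 atom per simple cubic cell, a³ = Z·M/(N_A·ρ) = 1 × 209.0 / (6.022 × 10²³ × 9.200 g/cm³) = 3.772 × 10^-23 cm³.
a = (3.772 × 10^-23)^(1/3) = 3.354 × 10^-8 cm = 0.335 nm.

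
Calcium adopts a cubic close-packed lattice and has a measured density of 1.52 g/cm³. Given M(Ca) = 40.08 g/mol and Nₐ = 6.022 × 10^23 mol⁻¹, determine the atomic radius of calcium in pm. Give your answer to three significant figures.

198 pm

For an FCC cell (Z = 4), a³ = Z·M/(N_A·ρ) = 4 × 40.08 / (6.022 × 10²³ × 1.520) = 1.751 × 10^-22 cm³, so a = 5.595 × 10^-8 cm = 559.5 pm.
Atoms touch along the face diagonal, so √2·a = 4r, so r = 0.3536 × a = 198 pm.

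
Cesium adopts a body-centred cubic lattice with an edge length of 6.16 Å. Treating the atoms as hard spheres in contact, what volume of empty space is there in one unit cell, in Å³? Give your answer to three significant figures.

In a BCC lattice atoms touch along the body diagonal, so √3·a = 4r, so r = 0.4330a = 2.667 Å.
V_cell = a³ = 233.7 Å³; V_atoms = 2 × (4/3)πr³ = 159.0 Å³.
Empty space = 233.7 − 159.0 = 74.8 Å³.

74.8 Å³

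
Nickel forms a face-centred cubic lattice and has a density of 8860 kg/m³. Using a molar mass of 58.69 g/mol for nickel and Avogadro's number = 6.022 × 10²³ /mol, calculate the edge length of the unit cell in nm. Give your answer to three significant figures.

With Z = 4 atoms per FCC cell, a³ = Z·M/(N_A·ρ) = 4 × 58.69 / (6.022 × 10²³ × 8.860 g/cm³) = 4.400 × 10^-23 cm³.
a = (4.400 × 10^-23)^(1/3) = 3.530 × 10^-8 cm = 0.353 nm.

0.353 nm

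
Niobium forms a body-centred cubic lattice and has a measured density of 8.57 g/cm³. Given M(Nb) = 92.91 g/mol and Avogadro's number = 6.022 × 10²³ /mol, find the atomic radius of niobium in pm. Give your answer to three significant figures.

143 pm

For a BCC cell (Z = 2), a³ = Z·M/(N_A·ρ) = 2 × 92.91 / (6.022 × 10²³ × 8.570) = 3.601 × 10^-23 cm³, so a = 3.302 × 10^-8 cm = 330.2 pm.
Atoms touch along the body diagonal, so √3·a = 4r, so r = 0.4330 × a = 143 pm.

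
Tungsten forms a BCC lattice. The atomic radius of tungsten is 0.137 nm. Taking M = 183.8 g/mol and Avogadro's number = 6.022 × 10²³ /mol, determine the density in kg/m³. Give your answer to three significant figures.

In a BCC lattice, atoms touch along the body diagonal, so √3·a = 4r, giving a = 0.3164 nm = 3.164 × 10^-8 cm.
With Z = 2, ρ = Z·M/(N_A·a³) = 2 × 183.8 / (6.022 × 10²³ × 3.167 × 10^-23) = 19.27 g/cm³ = 19300 kg/m³.

19300 kg/m³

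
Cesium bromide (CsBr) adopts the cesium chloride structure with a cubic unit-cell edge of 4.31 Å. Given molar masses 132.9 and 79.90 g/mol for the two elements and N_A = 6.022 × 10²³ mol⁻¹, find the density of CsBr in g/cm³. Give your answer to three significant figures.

4.41 g/cm³

The cesium chloride structure contains Z = 1 formula unit per cell; M(CsBr) = 132.9 + 79.90 = 212.8 g/mol.
a³ = (4.310 × 10^-8 cm)³ = 8.006 × 10^-23 cm³.
ρ = 1 × 212.8 / (6.022 × 10²³ × 8.006 × 10^-23) = 4.414 g/cm³.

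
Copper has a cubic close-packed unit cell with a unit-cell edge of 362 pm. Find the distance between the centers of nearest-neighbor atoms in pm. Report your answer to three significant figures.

256 pm

In an FCC structure, atoms touch along the face diagonal, so √2·a = 4r; the nearest-neighbor distance equals 2r = 0.7071·a.
d = 0.7071 × 362 = 256 pm.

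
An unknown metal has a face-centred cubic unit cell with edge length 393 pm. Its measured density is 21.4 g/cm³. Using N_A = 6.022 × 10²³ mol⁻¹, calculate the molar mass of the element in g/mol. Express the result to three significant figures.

An FCC cell has Z = 4 atoms; a = 3.930 × 10^-8 cm.
M = ρ·N_A·a³/Z = 21.4 × 6.022 × 10²³ × 6.070 × 10^-23 / 4 = 196 g/mol.

196 g/mol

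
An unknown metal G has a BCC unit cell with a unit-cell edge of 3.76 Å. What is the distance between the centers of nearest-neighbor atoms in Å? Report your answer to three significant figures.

In a BCC structure, atoms touch along the body diagonal, so √3·a = 4r; the nearest-neighbor distance equals 2r = 0.8660·a.
d = 0.8660 × 3.76 = 3.26 Å.

3.26 Å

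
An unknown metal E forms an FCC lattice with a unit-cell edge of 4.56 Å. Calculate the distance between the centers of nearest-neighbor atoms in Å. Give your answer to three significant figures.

3.22 Å

In an FCC structure, atoms touch along the face diagonal, so √2·a = 4r; the nearest-neighbor distance equals 2r = 0.7071·a.
d = 0.7071 × 4.56 = 3.22 Å.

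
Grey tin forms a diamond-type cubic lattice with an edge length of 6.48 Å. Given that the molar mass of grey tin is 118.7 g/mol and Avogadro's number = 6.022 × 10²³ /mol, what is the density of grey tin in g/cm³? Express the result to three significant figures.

A diamond cubic unit cell contains Z = 8 atoms.
Cell volume: a³ = (6.48 Å)³ = (6.480 × 10^-8 cm)³ = 2.721 × 10^-22 cm³.
ρ = Z·M/(N_A·a³) = 8 × 118.7 / (6.022 × 10²³ × 2.721 × 10^-22) = 5.795 g/cm³.

5.80 g/cm³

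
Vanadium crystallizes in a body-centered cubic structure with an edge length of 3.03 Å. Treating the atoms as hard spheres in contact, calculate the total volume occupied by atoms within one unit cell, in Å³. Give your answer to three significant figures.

In a BCC lattice atoms touch along the body diagonal, so √3·a = 4r, so r = 0.4330a = 1.312 Å.
V_atoms = Z × (4/3)πr³ = 2 × (4/3)π × (1.312)³ = 18.9 Å³.

18.9 Å³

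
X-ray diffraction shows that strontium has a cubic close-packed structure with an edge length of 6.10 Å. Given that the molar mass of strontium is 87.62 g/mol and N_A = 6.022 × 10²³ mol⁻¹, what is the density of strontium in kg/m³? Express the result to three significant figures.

An FCC unit cell contains Z = 4 atoms.
Cell volume: a³ = (6.10 Å)³ = (6.100 × 10^-8 cm)³ = 2.270 × 10^-22 cm³.
ρ = Z·M/(N_A·a³) = 4 × 87.62 / (6.022 × 10²³ × 2.270 × 10^-22) = 2.564 g/cm³ = 2560 kg/m³.

2560 kg/m³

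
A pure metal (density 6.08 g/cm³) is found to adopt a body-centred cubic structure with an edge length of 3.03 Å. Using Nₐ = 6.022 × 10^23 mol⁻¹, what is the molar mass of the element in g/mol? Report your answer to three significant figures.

A BCC cell has Z = 2 atoms; a = 3.030 × 10^-8 cm.
M = ρ·N_A·a³/Z = 6.08 × 6.022 × 10²³ × 2.782 × 10^-23 / 2 = 50.9 g/mol.

50.9 g/mol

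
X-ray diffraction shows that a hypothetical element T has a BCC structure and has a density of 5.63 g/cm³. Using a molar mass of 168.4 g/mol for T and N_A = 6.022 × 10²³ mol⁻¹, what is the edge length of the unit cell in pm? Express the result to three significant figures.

With Z = 2 atoms per BCC cell, a³ = Z·M/(N_A·ρ) = 2 × 168.4 / (6.022 × 10²³ × 5.630 g/cm³) = 9.934 × 10^-23 cm³.
a = (9.934 × 10^-23)^(1/3) = 4.631 × 10^-8 cm = 463 pm.

463 pm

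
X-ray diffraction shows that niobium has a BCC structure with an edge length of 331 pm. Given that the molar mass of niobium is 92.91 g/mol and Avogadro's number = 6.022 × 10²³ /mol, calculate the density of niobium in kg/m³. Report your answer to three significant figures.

8510 kg/m³

A BCC unit cell contains Z = 2 atoms.
Cell volume: a³ = (331 pm)³ = (3.310 × 10^-8 cm)³ = 3.626 × 10^-23 cm³.
ρ = Z·M/(N_A·a³) = 2 × 92.91 / (6.022 × 10²³ × 3.626 × 10^-23) = 8.509 g/cm³ = 8510 kg/m³.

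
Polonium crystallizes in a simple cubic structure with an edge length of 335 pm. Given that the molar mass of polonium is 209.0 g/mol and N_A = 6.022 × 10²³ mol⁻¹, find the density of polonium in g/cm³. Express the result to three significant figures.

A simple cubic unit cell contains Z = 1 atom.
Cell volume: a³ = (335 pm)³ = (3.350 × 10^-8 cm)³ = 3.760 × 10^-23 cm³.
ρ = Z·M/(N_A·a³) = 1 × 209.0 / (6.022 × 10²³ × 3.760 × 10^-23) = 9.231 g/cm³.

9.23 g/cm³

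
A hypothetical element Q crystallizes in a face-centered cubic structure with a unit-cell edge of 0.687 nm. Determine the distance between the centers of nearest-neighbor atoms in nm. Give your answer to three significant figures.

In an FCC structure, atoms touch along the face diagonal, so √2·a = 4r; the nearest-neighbor distance equals 2r = 0.7071·a.
d = 0.7071 × 0.687 = 0.486 nm.

0.486 nm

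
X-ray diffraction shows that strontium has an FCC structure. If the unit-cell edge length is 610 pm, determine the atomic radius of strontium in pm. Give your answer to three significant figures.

In an FCC lattice, atoms touch along the face diagonal, so √2·a = 4r.
r = √2·a/4 = 1.4142 × 610 / 4 = 216 pm.

216 pm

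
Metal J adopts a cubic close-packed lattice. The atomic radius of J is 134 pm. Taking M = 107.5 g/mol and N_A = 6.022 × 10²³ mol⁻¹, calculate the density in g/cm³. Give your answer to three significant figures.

In an FCC lattice, atoms touch along the face diagonal, so √2·a = 4r, giving a = 379.0 pm = 3.790 × 10^-8 cm.
With Z = 4, ρ = Z·M/(N_A·a³) = 4 × 107.5 / (6.022 × 10²³ × 5.444 × 10^-23) = 13.12 g/cm³.

13.1 g/cm³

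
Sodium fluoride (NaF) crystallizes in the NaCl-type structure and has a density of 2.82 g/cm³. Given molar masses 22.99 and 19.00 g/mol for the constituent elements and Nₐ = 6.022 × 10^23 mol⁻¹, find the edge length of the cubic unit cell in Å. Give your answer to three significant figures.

4.62 Å

M(NaF) = 41.99 g/mol; Z = 4 formula units per cell.
a³ = Z·M/(N_A·ρ) = 4 × 41.99 / (6.022 × 10²³ × 2.82) = 9.890 × 10^-23 cm³, so a = 4.625 × 10^-8 cm = 4.62 Å.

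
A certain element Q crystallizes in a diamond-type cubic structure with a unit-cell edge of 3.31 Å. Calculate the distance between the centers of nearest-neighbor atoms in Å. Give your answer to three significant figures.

In a diamond cubic structure, nearest neighbors lie along the body diagonal with √3·a = 8r; the nearest-neighbor distance equals 2r = 0.4330·a.
d = 0.4330 × 3.31 = 1.43 Å.

1.43 Å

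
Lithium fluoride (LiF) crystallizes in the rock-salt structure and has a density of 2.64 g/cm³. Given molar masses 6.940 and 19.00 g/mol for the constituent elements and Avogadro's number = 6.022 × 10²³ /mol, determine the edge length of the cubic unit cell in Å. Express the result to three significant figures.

M(LiF) = 25.94 g/mol; Z = 4 formula units per cell.
a³ = Z·M/(N_A·ρ) = 4 × 25.94 / (6.022 × 10²³ × 2.64) = 6.527 × 10^-23 cm³, so a = 4.026 × 10^-8 cm = 4.03 Å.

4.03 Å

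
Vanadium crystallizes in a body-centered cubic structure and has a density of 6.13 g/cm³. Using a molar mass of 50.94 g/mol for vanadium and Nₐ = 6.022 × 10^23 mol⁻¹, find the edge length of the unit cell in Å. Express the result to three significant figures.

3.02 Å

With Z = 2 atoms per BCC cell, a³ = Z·M/(N_A·ρ) = 2 × 50.94 / (6.022 × 10²³ × 6.130 g/cm³) = 2.760 × 10^-23 cm³.
a = (2.760 × 10^-23)^(1/3) = 3.022 × 10^-8 cm = 3.02 Å.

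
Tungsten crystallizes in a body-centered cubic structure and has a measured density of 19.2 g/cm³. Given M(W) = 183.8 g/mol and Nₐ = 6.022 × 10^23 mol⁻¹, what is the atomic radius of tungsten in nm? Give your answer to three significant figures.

0.137 nm

For a BCC cell (Z = 2), a³ = Z·M/(N_A·ρ) = 2 × 183.8 / (6.022 × 10²³ × 19.20) = 3.179 × 10^-23 cm³, so a = 3.168 × 10^-8 cm = 0.3168 nm.
Atoms touch along the body diagonal, so √3·a = 4r, so r = 0.4330 × a = 0.137 nm.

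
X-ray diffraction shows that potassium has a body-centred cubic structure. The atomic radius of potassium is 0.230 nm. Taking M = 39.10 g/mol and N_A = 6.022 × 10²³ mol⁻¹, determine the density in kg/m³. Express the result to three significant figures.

867 kg/m³

In a BCC lattice, atoms touch along the body diagonal, so √3·a = 4r, giving a = 0.5312 nm = 5.312 × 10^-8 cm.
With Z = 2, ρ = Z·M/(N_A·a³) = 2 × 39.10 / (6.022 × 10²³ × 1.499 × 10^-22) = 0.8665 g/cm³ = 867 kg/m³.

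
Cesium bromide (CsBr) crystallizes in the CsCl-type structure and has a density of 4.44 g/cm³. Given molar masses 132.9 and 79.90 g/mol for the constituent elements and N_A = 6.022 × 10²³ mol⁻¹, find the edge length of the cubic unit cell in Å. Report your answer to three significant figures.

4.30 Å

M(CsBr) = 212.8 g/mol; Z = 1 formula unit per cell.
a³ = Z·M/(N_A·ρ) = 1 × 212.8 / (6.022 × 10²³ × 4.44) = 7.959 × 10^-23 cm³, so a = 4.301 × 10^-8 cm = 4.30 Å.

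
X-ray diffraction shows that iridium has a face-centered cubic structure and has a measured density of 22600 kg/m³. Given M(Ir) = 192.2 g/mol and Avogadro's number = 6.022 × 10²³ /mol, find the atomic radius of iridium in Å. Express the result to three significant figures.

1.36 Å

For an FCC cell (Z = 4), a³ = Z·M/(N_A·ρ) = 4 × 192.2 / (6.022 × 10²³ × 22.60) = 5.649 × 10^-23 cm³, so a = 3.837 × 10^-8 cm = 3.837 Å.
Atoms touch along the face diagonal, so √2·a = 4r, so r = 0.3536 × a = 1.36 Å.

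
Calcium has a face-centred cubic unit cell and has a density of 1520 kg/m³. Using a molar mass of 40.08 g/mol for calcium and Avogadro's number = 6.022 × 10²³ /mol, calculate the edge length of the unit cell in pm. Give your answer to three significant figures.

With Z = 4 atoms per FCC cell, a³ = Z·M/(N_A·ρ) = 4 × 40.08 / (6.022 × 10²³ × 1.520 g/cm³) = 1.751 × 10^-22 cm³.
a = (1.751 × 10^-22)^(1/3) = 5.595 × 10^-8 cm = 560 pm.

560 pm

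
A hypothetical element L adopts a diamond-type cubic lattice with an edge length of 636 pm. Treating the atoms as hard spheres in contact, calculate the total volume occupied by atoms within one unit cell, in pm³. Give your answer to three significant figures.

In a diamond cubic lattice nearest neighbors lie along the body diagonal with √3·a = 8r, so r = 0.2165a = 137.7 pm.
V_atoms = Z × (4/3)πr³ = 8 × (4/3)π × (137.7)³ = 8.75 × 10^7 pm³.

8.75 × 10^7 pm³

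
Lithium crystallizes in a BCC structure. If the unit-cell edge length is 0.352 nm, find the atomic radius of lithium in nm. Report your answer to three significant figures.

0.152 nm

In a BCC lattice, atoms touch along the body diagonal, so √3·a = 4r.
r = √3·a/4 = 1.7321 × 0.352 / 4 = 0.152 nm.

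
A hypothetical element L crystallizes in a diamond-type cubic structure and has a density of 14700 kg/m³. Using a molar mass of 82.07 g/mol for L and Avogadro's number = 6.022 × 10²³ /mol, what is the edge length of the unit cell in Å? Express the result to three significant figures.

With Z = 8 atoms per diamond cubic cell, a³ = Z·M/(N_A·ρ) = 8 × 82.07 / (6.022 × 10²³ × 14.70 g/cm³) = 7.417 × 10^-23 cm³.
a = (7.417 × 10^-23)^(1/3) = 4.202 × 10^-8 cm = 4.20 Å.

4.20 Å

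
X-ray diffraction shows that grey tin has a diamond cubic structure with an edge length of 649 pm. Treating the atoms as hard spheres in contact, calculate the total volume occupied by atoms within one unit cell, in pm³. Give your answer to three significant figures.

9.30 × 10^7 pm³

In a diamond cubic lattice nearest neighbors lie along the body diagonal with √3·a = 8r, so r = 0.2165a = 140.5 pm.
V_atoms = Z × (4/3)πr³ = 8 × (4/3)π × (140.5)³ = 9.30 × 10^7 pm³.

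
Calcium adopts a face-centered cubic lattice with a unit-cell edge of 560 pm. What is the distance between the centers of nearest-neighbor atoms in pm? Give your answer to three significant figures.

396 pm

In an FCC structure, atoms touch along the face diagonal, so √2·a = 4r; the nearest-neighbor distance equals 2r = 0.7071·a.
d = 0.7071 × 560 = 396 pm.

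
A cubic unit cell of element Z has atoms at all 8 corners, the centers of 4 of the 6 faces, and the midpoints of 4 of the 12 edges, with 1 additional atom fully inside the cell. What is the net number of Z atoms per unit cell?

Corner atoms are shared by 8 cells (1/8 each), face atoms by 2 (1/2 each), edge atoms by 4 (1/4 each), interior atoms are unshared.
Net atoms = 8 × 1/8 + 4 × 1/2 + 4 × 1/4 + 1 = 1 + 2 + 1 + 1 = 5.

5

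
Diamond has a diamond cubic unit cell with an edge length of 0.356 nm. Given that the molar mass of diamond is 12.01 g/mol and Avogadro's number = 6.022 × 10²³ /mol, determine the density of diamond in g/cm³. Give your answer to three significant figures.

A diamond cubic unit cell contains Z = 8 atoms.
Cell volume: a³ = (0.356 nm)³ = (3.560 × 10^-8 cm)³ = 4.512 × 10^-23 cm³.
ρ = Z·M/(N_A·a³) = 8 × 12.01 / (6.022 × 10²³ × 4.512 × 10^-23) = 3.536 g/cm³.

3.54 g/cm³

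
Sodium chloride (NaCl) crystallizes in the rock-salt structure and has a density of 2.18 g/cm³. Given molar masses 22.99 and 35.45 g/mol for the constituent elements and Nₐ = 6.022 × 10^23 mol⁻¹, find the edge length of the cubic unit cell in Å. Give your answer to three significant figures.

5.63 Å

M(NaCl) = 58.44 g/mol; Z = 4 formula units per cell.
a³ = Z·M/(N_A·ρ) = 4 × 58.44 / (6.022 × 10²³ × 2.18) = 1.781 × 10^-22 cm³, so a = 5.626 × 10^-8 cm = 5.63 Å.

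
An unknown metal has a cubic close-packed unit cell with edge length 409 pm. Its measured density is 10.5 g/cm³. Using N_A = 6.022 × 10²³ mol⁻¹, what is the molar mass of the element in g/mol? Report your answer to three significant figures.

An FCC cell has Z = 4 atoms; a = 4.090 × 10^-8 cm.
M = ρ·N_A·a³/Z = 10.5 × 6.022 × 10²³ × 6.842 × 10^-23 / 4 = 108 g/mol.

108 g/mol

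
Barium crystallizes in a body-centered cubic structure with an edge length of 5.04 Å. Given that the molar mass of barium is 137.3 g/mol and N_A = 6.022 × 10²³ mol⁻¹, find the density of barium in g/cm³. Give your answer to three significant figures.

3.56 g/cm³

A BCC unit cell contains Z = 2 atoms.
Cell volume: a³ = (5.04 Å)³ = (5.040 × 10^-8 cm)³ = 1.280 × 10^-22 cm³.
ρ = Z·M/(N_A·a³) = 2 × 137.3 / (6.022 × 10²³ × 1.280 × 10^-22) = 3.562 g/cm³.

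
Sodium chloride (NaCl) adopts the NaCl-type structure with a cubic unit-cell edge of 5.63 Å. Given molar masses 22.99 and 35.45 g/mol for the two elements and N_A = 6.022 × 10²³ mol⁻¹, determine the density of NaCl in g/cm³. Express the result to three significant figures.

2.18 g/cm³

The NaCl-type structure contains Z = 4 formula units per cell; M(NaCl) = 22.99 + 35.45 = 58.44 g/mol.
a³ = (5.630 × 10^-8 cm)³ = 1.785 × 10^-22 cm³.
ρ = 4 × 58.44 / (6.022 × 10²³ × 1.785 × 10^-22) = 2.175 g/cm³.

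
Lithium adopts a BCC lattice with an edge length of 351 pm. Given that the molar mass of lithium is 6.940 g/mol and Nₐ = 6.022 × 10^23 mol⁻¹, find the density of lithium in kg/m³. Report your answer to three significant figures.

533 kg/m³

A BCC unit cell contains Z = 2 atoms.
Cell volume: a³ = (351 pm)³ = (3.510 × 10^-8 cm)³ = 4.324 × 10^-23 cm³.
ρ = Z·M/(N_A·a³) = 2 × 6.940 / (6.022 × 10²³ × 4.324 × 10^-23) = 0.5330 g/cm³ = 533 kg/m³.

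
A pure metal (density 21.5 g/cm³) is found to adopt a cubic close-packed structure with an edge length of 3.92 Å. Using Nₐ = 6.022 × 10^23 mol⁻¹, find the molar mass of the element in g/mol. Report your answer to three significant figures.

An FCC cell has Z = 4 atoms; a = 3.920 × 10^-8 cm.
M = ρ·N_A·a³/Z = 21.5 × 6.022 × 10²³ × 6.024 × 10^-23 / 4 = 195 g/mol.

195 g/mol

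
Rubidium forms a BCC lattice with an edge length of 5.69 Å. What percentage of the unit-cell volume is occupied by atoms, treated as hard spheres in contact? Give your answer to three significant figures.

In a BCC lattice atoms touch along the body diagonal, so √3·a = 4r, so r = 0.4330a = 2.464 Å.
Packing fraction = Z·(4/3)πr³ / a³ = 2 × (4/3)π × (2.464)³ / (5.69)³ = 0.6802 = 68.0%.

68.0%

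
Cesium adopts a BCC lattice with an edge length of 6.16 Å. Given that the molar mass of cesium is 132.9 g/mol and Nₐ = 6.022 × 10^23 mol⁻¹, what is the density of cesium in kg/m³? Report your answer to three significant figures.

A BCC unit cell contains Z = 2 atoms.
Cell volume: a³ = (6.16 Å)³ = (6.160 × 10^-8 cm)³ = 2.337 × 10^-22 cm³.
ρ = Z·M/(N_A·a³) = 2 × 132.9 / (6.022 × 10²³ × 2.337 × 10^-22) = 1.888 g/cm³ = 1890 kg/m³.

1890 kg/m³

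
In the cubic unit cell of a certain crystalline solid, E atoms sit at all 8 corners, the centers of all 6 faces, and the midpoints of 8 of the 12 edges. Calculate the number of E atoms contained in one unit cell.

Corner atoms are shared by 8 cells (1/8 each), face atoms by 2 (1/2 each), edge atoms by 4 (1/4 each).
Net atoms = 8 × 1/8 + 6 × 1/2 + 8 × 1/4 = 1 + 3 + 2 = 6.

6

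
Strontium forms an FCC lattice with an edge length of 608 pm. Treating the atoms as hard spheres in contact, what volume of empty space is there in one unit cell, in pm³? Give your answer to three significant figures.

In an FCC lattice atoms touch along the face diagonal, so √2·a = 4r, so r = 0.3536a = 215.0 pm.
V_cell = a³ = 2.248 × 10^8 pm³; V_atoms = 4 × (4/3)πr³ = 1.664 × 10^8 pm³.
Empty space = 2.248 × 10^8 − 1.664 × 10^8 = 5.83 × 10^7 pm³.

5.83 × 10^7 pm³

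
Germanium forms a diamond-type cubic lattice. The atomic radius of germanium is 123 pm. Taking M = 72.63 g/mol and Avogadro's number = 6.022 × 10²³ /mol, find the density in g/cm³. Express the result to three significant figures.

5.26 g/cm³

In a diamond cubic lattice, nearest neighbors lie along the body diagonal with √3·a = 8r, giving a = 568.1 pm = 5.681 × 10^-8 cm.
With Z = 8, ρ = Z·M/(N_A·a³) = 8 × 72.63 / (6.022 × 10²³ × 1.834 × 10^-22) = 5.262 g/cm³.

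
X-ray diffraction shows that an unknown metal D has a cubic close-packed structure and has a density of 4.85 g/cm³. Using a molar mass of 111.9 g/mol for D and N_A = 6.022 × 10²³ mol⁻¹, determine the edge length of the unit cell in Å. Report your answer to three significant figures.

With Z = 4 atoms per FCC cell, a³ = Z·M/(N_A·ρ) = 4 × 111.9 / (6.022 × 10²³ × 4.850 g/cm³) = 1.533 × 10^-22 cm³.
a = (1.533 × 10^-22)^(1/3) = 5.351 × 10^-8 cm = 5.35 Å.

5.35 Å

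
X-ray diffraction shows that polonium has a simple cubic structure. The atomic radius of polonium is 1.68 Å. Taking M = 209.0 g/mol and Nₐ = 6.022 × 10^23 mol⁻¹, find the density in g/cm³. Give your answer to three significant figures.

In a simple cubic lattice, atoms touch along the cell edge, so a = 2r, giving a = 3.360 Å = 3.360 × 10^-8 cm.
With Z = 1, ρ = Z·M/(N_A·a³) = 1 × 209.0 / (6.022 × 10²³ × 3.793 × 10^-23) = 9.149 g/cm³.

9.15 g/cm³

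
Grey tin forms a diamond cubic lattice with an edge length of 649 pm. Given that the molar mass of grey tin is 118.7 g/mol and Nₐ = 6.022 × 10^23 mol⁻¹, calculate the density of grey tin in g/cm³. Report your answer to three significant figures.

A diamond cubic unit cell contains Z = 8 atoms.
Cell volume: a³ = (649 pm)³ = (6.490 × 10^-8 cm)³ = 2.734 × 10^-22 cm³.
ρ = Z·M/(N_A·a³) = 8 × 118.7 / (6.022 × 10²³ × 2.734 × 10^-22) = 5.769 g/cm³.

5.77 g/cm³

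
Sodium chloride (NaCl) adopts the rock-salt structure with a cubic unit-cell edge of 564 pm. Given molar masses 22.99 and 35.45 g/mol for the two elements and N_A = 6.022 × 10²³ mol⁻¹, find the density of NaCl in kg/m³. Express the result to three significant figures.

2160 kg/m³

The rock-salt structure contains Z = 4 formula units per cell; M(NaCl) = 22.99 + 35.45 = 58.44 g/mol.
a³ = (5.640 × 10^-8 cm)³ = 1.794 × 10^-22 cm³.
ρ = 4 × 58.44 / (6.022 × 10²³ × 1.794 × 10^-22) = 2.164 g/cm³ = 2160 kg/m³.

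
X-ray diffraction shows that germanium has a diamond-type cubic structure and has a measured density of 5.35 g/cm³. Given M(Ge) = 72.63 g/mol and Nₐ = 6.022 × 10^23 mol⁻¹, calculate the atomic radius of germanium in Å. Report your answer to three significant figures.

For a diamond cubic cell (Z = 8), a³ = Z·M/(N_A·ρ) = 8 × 72.63 / (6.022 × 10²³ × 5.350) = 1.803 × 10^-22 cm³, so a = 5.650 × 10^-8 cm = 5.650 Å.
Nearest neighbors lie along the body diagonal with √3·a = 8r, so r = 0.2165 × a = 1.22 Å.

1.22 Å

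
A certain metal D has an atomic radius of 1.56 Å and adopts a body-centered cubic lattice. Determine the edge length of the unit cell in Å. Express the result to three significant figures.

In a BCC lattice, atoms touch along the body diagonal, so √3·a = 4r.
a = 4r/√3 = 4 × 1.56 / 1.7321 = 3.60 Å.

3.60 Å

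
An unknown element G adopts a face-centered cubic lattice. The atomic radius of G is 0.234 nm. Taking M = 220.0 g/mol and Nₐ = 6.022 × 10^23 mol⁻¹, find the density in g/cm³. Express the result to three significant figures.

5.04 g/cm³

In an FCC lattice, atoms touch along the face diagonal, so √2·a = 4r, giving a = 0.6619 nm = 6.619 × 10^-8 cm.
With Z = 4, ρ = Z·M/(N_A·a³) = 4 × 220.0 / (6.022 × 10²³ × 2.899 × 10^-22) = 5.040 g/cm³.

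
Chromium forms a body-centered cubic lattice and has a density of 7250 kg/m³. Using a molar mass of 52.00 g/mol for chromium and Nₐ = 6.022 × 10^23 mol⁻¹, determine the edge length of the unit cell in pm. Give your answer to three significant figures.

With Z = 2 atoms per BCC cell, a³ = Z·M/(N_A·ρ) = 2 × 52.00 / (6.022 × 10²³ × 7.250 g/cm³) = 2.382 × 10^-23 cm³.
a = (2.382 × 10^-23)^(1/3) = 2.877 × 10^-8 cm = 288 pm.

288 pm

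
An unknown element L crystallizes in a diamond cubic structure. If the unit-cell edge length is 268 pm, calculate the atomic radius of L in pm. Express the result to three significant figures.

58.0 pm

In a diamond cubic lattice, nearest neighbors lie along the body diagonal with √3·a = 8r.
r = √3·a/8 = 1.7321 × 268 / 8 = 58.0 pm.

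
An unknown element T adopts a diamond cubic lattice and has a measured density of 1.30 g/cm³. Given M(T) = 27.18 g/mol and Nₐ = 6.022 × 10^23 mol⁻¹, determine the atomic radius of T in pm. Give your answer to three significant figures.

141 pm

For a diamond cubic cell (Z = 8), a³ = Z·M/(N_A·ρ) = 8 × 27.18 / (6.022 × 10²³ × 1.300) = 2.778 × 10^-22 cm³, so a = 6.525 × 10^-8 cm = 652.5 pm.
Nearest neighbors lie along the body diagonal with √3·a = 8r, so r = 0.2165 × a = 141 pm.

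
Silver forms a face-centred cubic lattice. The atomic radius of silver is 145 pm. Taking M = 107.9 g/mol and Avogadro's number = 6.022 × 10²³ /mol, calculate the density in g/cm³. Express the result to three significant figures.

10.4 g/cm³

In an FCC lattice, atoms touch along the face diagonal, so √2·a = 4r, giving a = 410.1 pm = 4.101 × 10^-8 cm.
With Z = 4, ρ = Z·M/(N_A·a³) = 4 × 107.9 / (6.022 × 10²³ × 6.898 × 10^-23) = 10.39 g/cm³.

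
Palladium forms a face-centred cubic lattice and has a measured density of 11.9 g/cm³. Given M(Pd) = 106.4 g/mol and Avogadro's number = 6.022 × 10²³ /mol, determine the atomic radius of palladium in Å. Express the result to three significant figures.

For an FCC cell (Z = 4), a³ = Z·M/(N_A·ρ) = 4 × 106.4 / (6.022 × 10²³ × 11.90) = 5.939 × 10^-23 cm³, so a = 3.902 × 10^-8 cm = 3.902 Å.
Atoms touch along the face diagonal, so √2·a = 4r, so r = 0.3536 × a = 1.38 Å.

1.38 Å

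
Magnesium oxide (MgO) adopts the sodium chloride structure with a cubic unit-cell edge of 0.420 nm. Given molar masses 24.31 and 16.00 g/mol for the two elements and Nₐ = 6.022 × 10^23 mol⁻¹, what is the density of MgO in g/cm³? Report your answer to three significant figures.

3.61 g/cm³

The sodium chloride structure contains Z = 4 formula units per cell; M(MgO) = 24.31 + 16.00 = 40.31 g/mol.
a³ = (4.200 × 10^-8 cm)³ = 7.409 × 10^-23 cm³.
ρ = 4 × 40.31 / (6.022 × 10²³ × 7.409 × 10^-23) = 3.614 g/cm³.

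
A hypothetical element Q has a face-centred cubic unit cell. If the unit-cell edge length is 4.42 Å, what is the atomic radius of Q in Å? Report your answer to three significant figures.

In an FCC lattice, atoms touch along the face diagonal, so √2·a = 4r.
r = √2·a/4 = 1.4142 × 4.42 / 4 = 1.56 Å.

1.56 Å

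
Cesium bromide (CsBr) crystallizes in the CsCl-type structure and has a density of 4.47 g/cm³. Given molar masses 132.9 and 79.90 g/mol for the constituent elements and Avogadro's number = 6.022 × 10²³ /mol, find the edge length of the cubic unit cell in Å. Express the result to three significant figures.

4.29 Å

M(CsBr) = 212.8 g/mol; Z = 1 formula unit per cell.
a³ = Z·M/(N_A·ρ) = 1 × 212.8 / (6.022 × 10²³ × 4.47) = 7.905 × 10^-23 cm³, so a = 4.292 × 10^-8 cm = 4.29 Å.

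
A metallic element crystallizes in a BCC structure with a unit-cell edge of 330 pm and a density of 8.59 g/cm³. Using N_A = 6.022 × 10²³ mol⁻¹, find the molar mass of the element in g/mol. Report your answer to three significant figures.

A BCC cell has Z = 2 atoms; a = 3.300 × 10^-8 cm.
M = ρ·N_A·a³/Z = 8.59 × 6.022 × 10²³ × 3.594 × 10^-23 / 2 = 92.9 g/mol.

92.9 g/mol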